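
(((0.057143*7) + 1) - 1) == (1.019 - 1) False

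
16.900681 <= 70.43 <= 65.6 False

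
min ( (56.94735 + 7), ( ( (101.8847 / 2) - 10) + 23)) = 63.94235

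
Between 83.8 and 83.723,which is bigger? 83.8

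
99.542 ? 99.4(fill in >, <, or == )>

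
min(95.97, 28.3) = 28.3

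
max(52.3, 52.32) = 52.32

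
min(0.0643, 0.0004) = 0.0004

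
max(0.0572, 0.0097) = 0.0572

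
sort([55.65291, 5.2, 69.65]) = [5.2, 55.65291, 69.65]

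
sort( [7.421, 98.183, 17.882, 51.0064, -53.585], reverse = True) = [98.183, 51.0064, 17.882, 7.421, -53.585]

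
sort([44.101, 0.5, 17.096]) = [0.5, 17.096, 44.101]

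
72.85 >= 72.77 True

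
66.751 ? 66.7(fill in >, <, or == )>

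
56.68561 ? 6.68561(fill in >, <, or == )>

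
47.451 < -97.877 False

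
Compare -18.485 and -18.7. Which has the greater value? -18.485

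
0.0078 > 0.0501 False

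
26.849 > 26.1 True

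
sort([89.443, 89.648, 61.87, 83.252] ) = [61.87, 83.252, 89.443, 89.648]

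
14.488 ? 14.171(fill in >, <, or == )>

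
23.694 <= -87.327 False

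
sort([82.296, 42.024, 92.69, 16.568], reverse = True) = [92.69, 82.296, 42.024, 16.568]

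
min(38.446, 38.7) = 38.446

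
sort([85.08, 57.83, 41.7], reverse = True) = [85.08, 57.83, 41.7]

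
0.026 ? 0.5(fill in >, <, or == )<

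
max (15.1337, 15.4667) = 15.4667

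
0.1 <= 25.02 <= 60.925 True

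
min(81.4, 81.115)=81.115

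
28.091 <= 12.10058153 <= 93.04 False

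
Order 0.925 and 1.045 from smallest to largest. 0.925,1.045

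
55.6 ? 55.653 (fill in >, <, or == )<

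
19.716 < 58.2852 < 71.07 True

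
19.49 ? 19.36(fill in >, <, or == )>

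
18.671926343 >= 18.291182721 True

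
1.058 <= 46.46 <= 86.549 True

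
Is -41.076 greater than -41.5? Yes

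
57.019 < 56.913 False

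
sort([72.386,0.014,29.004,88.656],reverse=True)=[88.656,72.386,29.004,0.014]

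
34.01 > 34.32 False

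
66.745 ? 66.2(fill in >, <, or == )>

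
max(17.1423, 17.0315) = 17.1423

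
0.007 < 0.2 True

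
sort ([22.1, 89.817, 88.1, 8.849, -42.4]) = [-42.4, 8.849, 22.1, 88.1, 89.817]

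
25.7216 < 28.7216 True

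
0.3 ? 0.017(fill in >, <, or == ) >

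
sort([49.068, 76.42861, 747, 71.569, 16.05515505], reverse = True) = [747, 76.42861, 71.569, 49.068, 16.05515505]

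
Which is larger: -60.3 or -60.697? -60.3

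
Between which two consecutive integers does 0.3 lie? 0 and 1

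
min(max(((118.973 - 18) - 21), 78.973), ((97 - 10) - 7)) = 79.973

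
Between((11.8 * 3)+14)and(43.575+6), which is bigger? (43.575+6)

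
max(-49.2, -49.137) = -49.137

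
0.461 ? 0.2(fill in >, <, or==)>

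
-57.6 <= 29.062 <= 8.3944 False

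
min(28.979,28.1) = 28.1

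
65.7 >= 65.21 True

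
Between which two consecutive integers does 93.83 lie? 93 and 94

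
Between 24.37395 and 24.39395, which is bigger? 24.39395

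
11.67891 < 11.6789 False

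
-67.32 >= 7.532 False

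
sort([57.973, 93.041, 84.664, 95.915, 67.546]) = [57.973, 67.546, 84.664, 93.041, 95.915]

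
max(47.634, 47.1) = 47.634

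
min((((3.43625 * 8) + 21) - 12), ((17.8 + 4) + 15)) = 36.49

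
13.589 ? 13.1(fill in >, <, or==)>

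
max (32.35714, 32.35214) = 32.35714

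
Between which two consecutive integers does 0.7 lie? 0 and 1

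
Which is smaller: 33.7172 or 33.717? 33.717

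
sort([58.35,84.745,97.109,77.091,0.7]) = [0.7,58.35,77.091,84.745,97.109]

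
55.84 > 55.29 True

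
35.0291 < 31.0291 False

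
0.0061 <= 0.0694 True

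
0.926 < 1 True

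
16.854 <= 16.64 False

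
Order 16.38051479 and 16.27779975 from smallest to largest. 16.27779975, 16.38051479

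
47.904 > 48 False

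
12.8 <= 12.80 True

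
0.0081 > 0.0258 False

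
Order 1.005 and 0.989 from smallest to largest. 0.989, 1.005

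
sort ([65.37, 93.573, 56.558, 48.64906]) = [48.64906, 56.558, 65.37, 93.573]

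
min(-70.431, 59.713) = -70.431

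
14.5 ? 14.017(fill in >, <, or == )>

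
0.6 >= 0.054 True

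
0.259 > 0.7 False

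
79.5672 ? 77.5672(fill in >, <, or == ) >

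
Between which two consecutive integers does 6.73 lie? 6 and 7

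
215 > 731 False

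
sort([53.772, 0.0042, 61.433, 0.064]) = [0.0042, 0.064, 53.772, 61.433]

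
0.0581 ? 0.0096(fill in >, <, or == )>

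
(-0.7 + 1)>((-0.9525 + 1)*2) True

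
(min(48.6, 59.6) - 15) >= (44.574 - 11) True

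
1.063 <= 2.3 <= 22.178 True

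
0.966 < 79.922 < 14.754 False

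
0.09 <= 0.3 True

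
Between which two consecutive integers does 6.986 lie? 6 and 7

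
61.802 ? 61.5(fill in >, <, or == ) >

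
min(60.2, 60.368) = 60.2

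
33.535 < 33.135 False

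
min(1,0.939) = 0.939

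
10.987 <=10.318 False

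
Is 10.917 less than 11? Yes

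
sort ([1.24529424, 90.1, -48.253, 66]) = [-48.253, 1.24529424, 66, 90.1]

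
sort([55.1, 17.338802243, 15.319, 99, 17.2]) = [15.319, 17.2, 17.338802243, 55.1, 99]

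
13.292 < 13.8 True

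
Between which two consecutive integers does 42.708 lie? 42 and 43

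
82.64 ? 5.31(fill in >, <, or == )>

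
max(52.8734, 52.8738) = 52.8738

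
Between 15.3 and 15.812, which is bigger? 15.812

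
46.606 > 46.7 False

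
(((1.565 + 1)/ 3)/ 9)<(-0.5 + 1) True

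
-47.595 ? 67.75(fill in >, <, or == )<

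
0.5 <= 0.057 False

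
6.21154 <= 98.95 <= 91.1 False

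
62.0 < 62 False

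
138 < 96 False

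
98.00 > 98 False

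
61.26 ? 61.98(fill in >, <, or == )<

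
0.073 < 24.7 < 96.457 True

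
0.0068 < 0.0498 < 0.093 True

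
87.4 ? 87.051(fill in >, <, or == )>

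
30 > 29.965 True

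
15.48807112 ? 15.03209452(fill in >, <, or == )>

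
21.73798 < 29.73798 True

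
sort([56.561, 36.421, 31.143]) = [31.143, 36.421, 56.561]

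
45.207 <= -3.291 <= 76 False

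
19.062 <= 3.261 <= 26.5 False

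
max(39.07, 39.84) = 39.84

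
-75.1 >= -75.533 True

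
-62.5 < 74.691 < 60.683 False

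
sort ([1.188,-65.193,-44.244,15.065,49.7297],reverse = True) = [49.7297,15.065,1.188,-44.244,-65.193]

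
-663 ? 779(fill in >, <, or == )<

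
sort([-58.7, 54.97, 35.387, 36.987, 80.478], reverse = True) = [80.478, 54.97, 36.987, 35.387, -58.7]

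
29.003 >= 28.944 True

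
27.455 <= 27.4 False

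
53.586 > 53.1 True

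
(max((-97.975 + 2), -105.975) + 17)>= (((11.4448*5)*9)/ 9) False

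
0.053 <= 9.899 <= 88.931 True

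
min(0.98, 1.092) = 0.98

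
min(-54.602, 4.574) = -54.602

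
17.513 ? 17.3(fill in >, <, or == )>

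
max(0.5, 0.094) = 0.5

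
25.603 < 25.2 False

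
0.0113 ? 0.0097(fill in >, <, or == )>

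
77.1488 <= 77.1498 True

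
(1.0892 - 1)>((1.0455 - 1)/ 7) True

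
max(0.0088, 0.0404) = 0.0404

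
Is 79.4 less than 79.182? No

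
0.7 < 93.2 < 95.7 True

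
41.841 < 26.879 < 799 False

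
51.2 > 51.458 False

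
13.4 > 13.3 True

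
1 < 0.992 False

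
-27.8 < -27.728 True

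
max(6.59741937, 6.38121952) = 6.59741937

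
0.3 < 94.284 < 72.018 False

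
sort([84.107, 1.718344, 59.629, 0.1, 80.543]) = [0.1, 1.718344, 59.629, 80.543, 84.107]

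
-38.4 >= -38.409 True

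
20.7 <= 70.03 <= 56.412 False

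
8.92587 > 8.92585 True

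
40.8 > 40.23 True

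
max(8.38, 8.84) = 8.84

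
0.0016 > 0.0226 False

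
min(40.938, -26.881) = -26.881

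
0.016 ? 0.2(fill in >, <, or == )<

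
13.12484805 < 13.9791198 True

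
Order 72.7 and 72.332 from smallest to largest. 72.332, 72.7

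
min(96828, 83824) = 83824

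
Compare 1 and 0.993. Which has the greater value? 1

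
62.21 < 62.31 True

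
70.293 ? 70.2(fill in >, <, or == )>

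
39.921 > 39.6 True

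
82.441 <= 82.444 True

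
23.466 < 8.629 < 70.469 False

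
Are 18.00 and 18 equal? Yes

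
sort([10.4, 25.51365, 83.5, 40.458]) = [10.4, 25.51365, 40.458, 83.5]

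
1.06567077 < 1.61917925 True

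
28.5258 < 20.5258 False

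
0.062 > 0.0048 True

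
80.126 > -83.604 True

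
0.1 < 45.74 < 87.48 True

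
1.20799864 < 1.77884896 True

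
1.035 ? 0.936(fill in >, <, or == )>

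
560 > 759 False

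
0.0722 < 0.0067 False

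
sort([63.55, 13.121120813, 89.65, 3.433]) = [3.433, 13.121120813, 63.55, 89.65]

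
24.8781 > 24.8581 True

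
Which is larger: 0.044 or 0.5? 0.5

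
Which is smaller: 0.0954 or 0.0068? 0.0068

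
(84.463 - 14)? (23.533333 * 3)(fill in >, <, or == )<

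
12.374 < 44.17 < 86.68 True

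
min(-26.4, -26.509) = -26.509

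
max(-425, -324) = -324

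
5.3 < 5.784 True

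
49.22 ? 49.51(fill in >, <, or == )<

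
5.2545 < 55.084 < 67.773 True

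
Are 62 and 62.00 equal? Yes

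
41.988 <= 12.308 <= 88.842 False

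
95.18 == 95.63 False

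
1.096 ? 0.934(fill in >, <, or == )>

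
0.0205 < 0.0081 False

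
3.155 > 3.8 False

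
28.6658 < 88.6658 True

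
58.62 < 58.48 False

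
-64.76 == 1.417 False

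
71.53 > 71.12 True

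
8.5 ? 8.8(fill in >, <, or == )<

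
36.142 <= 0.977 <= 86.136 False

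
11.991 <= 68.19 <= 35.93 False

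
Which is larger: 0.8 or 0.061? 0.8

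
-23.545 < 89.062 True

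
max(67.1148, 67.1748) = 67.1748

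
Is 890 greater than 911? No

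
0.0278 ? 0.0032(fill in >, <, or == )>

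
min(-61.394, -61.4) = -61.4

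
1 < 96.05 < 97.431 True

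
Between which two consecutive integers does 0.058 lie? 0 and 1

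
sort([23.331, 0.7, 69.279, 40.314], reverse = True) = [69.279, 40.314, 23.331, 0.7]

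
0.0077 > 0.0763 False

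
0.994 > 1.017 False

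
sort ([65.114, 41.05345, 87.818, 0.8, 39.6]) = [0.8, 39.6, 41.05345, 65.114, 87.818]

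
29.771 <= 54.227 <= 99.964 True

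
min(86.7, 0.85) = 0.85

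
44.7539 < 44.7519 False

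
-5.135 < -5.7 False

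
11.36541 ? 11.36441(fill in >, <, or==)>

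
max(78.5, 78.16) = 78.5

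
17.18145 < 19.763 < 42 True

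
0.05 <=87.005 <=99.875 True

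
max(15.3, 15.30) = 15.30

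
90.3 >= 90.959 False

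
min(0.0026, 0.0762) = 0.0026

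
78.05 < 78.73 True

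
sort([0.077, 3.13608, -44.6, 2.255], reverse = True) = [3.13608, 2.255, 0.077, -44.6]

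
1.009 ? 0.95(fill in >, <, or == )>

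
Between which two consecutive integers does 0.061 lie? 0 and 1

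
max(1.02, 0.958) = 1.02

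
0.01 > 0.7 False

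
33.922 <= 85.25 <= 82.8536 False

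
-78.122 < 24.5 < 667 True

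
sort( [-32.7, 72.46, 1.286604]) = [-32.7, 1.286604, 72.46]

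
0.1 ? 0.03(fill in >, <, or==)>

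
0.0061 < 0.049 True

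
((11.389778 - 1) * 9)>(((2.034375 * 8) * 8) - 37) True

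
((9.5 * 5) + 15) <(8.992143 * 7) True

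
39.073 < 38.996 False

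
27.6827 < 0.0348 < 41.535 False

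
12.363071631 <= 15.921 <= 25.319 True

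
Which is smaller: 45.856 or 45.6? 45.6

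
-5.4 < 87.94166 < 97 True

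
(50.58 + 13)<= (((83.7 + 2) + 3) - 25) True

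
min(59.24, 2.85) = 2.85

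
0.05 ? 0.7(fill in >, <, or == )<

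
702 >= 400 True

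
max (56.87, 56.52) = 56.87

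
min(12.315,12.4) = 12.315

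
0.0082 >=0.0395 False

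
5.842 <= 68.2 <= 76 True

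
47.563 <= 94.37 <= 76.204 False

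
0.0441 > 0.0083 True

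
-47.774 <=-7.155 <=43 True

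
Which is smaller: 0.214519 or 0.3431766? 0.214519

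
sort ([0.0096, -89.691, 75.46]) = [-89.691, 0.0096, 75.46]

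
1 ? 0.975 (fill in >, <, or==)>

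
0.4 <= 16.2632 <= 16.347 True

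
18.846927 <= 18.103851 False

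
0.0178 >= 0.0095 True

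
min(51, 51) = 51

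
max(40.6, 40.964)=40.964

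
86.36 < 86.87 True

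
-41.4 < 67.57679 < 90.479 True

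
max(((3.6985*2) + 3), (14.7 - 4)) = 10.7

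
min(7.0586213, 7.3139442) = 7.0586213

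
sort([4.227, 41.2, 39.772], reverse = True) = [41.2, 39.772, 4.227]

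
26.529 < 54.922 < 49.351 False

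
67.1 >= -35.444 True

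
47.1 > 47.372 False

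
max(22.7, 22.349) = 22.7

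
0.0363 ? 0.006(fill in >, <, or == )>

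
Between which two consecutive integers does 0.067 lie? 0 and 1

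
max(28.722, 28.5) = 28.722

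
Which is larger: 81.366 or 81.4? 81.4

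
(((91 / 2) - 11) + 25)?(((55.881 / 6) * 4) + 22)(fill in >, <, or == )>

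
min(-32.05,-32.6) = -32.6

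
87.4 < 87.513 True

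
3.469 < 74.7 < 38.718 False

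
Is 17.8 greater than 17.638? Yes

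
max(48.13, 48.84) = 48.84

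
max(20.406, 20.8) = 20.8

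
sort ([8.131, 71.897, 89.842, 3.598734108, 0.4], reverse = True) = [89.842, 71.897, 8.131, 3.598734108, 0.4]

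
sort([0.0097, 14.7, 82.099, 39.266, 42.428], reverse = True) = [82.099, 42.428, 39.266, 14.7, 0.0097]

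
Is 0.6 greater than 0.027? Yes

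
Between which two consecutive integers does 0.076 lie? 0 and 1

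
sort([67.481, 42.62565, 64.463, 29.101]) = [29.101, 42.62565, 64.463, 67.481]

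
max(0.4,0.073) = 0.4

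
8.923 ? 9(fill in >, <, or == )<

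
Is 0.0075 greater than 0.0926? No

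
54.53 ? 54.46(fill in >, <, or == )>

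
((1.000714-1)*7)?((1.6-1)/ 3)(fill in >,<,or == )<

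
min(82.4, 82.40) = 82.4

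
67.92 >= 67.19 True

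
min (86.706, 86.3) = 86.3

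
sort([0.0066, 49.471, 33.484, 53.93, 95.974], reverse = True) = [95.974, 53.93, 49.471, 33.484, 0.0066]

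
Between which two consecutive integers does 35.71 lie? 35 and 36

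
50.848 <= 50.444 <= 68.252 False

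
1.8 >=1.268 True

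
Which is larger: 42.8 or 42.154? 42.8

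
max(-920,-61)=-61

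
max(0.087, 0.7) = 0.7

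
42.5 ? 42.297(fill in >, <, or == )>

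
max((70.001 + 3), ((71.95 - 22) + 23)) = 73.001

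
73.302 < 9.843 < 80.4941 False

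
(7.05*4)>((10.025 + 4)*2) True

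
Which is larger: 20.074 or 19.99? 20.074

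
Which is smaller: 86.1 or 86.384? 86.1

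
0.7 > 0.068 True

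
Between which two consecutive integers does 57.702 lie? 57 and 58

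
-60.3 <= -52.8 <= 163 True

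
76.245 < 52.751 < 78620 False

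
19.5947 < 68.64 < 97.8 True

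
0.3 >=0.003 True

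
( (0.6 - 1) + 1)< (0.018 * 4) False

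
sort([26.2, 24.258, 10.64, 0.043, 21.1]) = [0.043, 10.64, 21.1, 24.258, 26.2]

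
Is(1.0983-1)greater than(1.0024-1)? Yes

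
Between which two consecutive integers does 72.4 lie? 72 and 73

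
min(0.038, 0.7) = 0.038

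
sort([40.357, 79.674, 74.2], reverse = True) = [79.674, 74.2, 40.357]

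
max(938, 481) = 938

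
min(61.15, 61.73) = 61.15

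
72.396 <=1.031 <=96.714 False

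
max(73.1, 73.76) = 73.76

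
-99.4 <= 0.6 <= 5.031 True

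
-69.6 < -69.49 True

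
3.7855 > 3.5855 True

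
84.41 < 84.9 True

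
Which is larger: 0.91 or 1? 1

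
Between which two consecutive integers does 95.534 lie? 95 and 96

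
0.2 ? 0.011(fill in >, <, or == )>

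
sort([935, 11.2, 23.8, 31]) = [11.2, 23.8, 31, 935]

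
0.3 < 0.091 False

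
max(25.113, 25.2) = 25.2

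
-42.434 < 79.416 True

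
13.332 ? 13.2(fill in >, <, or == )>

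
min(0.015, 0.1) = 0.015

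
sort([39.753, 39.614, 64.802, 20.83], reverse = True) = [64.802, 39.753, 39.614, 20.83]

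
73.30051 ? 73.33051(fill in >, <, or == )<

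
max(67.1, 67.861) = 67.861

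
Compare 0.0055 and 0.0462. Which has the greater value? 0.0462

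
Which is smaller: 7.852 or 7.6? 7.6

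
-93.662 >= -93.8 True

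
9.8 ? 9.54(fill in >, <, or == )>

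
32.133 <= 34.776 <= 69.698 True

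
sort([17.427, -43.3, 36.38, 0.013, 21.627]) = [-43.3, 0.013, 17.427, 21.627, 36.38]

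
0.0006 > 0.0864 False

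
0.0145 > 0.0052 True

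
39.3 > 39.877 False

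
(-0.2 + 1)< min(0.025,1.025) False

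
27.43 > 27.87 False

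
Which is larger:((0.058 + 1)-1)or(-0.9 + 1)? (-0.9 + 1)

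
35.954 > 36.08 False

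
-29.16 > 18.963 False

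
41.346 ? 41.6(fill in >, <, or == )<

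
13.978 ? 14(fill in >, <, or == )<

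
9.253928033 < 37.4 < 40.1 True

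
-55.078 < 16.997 True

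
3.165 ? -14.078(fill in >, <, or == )>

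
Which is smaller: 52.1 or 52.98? 52.1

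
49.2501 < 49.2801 True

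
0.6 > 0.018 True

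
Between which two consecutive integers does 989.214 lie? 989 and 990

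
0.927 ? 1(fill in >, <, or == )<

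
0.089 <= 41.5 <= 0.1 False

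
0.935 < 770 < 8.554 False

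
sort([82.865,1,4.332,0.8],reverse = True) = [82.865,4.332,1,0.8]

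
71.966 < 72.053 True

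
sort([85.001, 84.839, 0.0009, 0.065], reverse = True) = [85.001, 84.839, 0.065, 0.0009]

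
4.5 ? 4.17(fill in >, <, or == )>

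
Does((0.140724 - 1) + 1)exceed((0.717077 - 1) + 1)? No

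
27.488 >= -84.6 True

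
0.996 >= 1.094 False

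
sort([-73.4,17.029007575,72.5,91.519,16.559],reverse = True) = [91.519,72.5,17.029007575,16.559,-73.4]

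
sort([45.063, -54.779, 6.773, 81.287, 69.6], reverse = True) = [81.287, 69.6, 45.063, 6.773, -54.779]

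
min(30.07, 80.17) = 30.07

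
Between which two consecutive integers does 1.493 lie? 1 and 2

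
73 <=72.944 False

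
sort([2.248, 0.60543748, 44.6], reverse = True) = [44.6, 2.248, 0.60543748]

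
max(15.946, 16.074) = 16.074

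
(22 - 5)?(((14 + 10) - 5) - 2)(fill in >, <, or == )==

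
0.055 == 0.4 False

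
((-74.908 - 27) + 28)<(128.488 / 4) True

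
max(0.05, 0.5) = 0.5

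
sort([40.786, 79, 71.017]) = [40.786, 71.017, 79]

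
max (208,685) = 685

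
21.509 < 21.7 True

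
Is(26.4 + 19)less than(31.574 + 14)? Yes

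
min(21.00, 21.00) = 21.00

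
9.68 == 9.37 False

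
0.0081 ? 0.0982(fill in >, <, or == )<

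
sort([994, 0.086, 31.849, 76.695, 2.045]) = [0.086, 2.045, 31.849, 76.695, 994]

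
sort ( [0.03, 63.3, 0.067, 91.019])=[0.03, 0.067, 63.3, 91.019]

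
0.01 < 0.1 True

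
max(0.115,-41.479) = 0.115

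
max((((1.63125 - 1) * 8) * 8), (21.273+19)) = 40.4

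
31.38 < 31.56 True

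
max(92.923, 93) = 93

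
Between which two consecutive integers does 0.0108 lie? 0 and 1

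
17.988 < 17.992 True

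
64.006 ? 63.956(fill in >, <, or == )>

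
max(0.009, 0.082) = 0.082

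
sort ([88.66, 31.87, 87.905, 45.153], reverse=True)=[88.66, 87.905, 45.153, 31.87]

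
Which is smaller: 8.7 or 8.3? 8.3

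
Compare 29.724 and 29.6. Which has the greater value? 29.724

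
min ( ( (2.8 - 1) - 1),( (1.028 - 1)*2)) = 0.056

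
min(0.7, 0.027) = 0.027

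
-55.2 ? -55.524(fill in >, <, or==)>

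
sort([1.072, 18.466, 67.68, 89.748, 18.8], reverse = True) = [89.748, 67.68, 18.8, 18.466, 1.072]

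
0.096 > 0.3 False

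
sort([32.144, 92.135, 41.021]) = [32.144, 41.021, 92.135]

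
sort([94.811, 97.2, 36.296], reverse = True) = [97.2, 94.811, 36.296]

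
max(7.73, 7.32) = 7.73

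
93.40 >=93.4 True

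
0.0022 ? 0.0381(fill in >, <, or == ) <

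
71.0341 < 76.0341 True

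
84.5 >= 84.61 False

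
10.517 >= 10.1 True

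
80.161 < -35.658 False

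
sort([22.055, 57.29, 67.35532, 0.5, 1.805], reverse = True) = [67.35532, 57.29, 22.055, 1.805, 0.5]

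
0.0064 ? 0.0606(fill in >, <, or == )<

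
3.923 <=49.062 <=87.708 True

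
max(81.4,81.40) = 81.40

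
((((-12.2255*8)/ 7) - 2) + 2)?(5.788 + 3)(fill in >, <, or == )<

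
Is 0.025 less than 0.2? Yes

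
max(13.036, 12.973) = 13.036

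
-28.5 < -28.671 False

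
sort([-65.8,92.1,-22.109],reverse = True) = [92.1,-22.109,-65.8]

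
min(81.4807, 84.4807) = 81.4807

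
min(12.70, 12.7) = 12.70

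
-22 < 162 True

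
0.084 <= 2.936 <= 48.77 True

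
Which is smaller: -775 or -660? -775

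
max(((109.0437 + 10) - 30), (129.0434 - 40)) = 89.0437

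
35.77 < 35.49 False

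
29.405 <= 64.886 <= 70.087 True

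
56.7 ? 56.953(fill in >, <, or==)<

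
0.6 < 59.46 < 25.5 False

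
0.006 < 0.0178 True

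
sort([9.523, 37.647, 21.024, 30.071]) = [9.523, 21.024, 30.071, 37.647]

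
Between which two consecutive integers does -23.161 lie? -24 and -23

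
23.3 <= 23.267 False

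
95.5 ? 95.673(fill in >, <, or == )<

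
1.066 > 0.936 True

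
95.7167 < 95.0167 False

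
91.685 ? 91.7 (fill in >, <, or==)<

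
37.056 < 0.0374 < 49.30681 False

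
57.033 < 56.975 False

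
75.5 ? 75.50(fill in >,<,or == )==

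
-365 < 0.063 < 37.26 True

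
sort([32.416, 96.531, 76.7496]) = [32.416, 76.7496, 96.531]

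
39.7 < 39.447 False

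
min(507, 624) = 507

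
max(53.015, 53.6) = 53.6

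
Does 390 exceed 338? Yes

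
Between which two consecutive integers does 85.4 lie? 85 and 86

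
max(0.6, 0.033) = 0.6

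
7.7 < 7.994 True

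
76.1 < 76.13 True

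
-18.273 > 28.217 False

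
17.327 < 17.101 False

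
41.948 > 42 False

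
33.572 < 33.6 True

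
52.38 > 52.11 True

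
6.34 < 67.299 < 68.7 True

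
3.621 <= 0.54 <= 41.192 False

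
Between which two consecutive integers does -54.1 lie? -55 and -54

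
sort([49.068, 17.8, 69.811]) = [17.8, 49.068, 69.811]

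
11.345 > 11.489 False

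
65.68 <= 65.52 False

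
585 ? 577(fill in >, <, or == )>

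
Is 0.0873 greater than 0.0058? Yes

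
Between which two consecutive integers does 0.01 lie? 0 and 1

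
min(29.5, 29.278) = 29.278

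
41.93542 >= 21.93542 True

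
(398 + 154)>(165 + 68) True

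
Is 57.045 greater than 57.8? No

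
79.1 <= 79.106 True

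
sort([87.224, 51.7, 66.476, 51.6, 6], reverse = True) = [87.224, 66.476, 51.7, 51.6, 6]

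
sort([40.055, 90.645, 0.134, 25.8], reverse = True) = [90.645, 40.055, 25.8, 0.134]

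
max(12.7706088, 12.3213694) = 12.7706088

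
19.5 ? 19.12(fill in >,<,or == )>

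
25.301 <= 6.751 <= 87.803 False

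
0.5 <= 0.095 False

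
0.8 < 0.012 False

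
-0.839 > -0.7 False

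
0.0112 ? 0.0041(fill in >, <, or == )>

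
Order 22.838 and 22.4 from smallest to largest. 22.4, 22.838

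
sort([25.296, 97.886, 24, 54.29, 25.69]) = [24, 25.296, 25.69, 54.29, 97.886]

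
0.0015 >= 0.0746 False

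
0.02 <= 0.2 True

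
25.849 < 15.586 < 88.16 False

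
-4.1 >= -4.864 True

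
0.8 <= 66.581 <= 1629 True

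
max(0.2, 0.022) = 0.2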